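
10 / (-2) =-5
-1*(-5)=5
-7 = -7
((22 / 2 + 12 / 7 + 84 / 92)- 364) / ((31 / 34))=-1917940 / 4991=-384.28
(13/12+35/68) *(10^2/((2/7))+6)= 29014/51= 568.90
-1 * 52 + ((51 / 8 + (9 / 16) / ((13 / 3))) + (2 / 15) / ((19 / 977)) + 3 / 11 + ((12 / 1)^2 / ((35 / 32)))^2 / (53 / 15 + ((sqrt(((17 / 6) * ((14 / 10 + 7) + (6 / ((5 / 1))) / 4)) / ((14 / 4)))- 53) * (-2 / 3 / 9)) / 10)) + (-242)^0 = 4400.02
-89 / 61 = -1.46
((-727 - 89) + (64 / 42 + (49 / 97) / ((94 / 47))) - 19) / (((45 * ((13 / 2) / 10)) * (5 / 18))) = -102.55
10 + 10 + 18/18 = 21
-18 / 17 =-1.06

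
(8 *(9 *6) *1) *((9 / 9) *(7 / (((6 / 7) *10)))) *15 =5292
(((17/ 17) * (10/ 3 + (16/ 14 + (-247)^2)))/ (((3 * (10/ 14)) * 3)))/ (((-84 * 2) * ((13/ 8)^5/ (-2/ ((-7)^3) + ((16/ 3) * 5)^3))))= -921656789062787072/ 9748273580955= -94545.64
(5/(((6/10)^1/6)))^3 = 125000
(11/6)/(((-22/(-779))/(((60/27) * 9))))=3895/3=1298.33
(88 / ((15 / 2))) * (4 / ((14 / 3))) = 352 / 35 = 10.06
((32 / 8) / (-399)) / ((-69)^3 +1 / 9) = 3 / 98306285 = 0.00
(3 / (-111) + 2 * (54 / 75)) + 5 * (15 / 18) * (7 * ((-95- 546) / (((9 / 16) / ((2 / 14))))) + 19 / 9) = -236660047 / 49950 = -4737.94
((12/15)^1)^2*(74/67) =1184/1675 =0.71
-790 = -790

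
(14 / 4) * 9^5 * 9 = 3720087 / 2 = 1860043.50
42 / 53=0.79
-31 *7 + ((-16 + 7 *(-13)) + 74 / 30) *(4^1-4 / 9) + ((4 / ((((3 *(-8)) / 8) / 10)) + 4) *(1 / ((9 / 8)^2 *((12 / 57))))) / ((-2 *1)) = -693959 / 1215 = -571.16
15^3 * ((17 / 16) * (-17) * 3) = -2926125 / 16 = -182882.81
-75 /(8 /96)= -900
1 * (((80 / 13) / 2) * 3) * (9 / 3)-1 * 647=-8051 / 13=-619.31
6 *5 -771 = -741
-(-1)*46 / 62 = 23 / 31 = 0.74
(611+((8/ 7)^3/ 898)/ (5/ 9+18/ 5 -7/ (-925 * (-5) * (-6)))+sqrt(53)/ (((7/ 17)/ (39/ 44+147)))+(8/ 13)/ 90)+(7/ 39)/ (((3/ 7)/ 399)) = 24253639054579618/ 31169944141245+110619 * sqrt(53)/ 308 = 3392.78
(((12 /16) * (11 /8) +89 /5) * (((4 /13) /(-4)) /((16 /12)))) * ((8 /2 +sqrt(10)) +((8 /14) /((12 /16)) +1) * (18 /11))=-479067 /64064 - 9039 * sqrt(10) /8320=-10.91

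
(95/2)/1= 95/2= 47.50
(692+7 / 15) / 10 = 10387 / 150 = 69.25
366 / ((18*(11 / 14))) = 854 / 33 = 25.88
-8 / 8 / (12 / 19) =-19 / 12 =-1.58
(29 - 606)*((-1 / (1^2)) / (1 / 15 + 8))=8655 / 121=71.53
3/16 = 0.19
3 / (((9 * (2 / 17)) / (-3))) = -17 / 2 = -8.50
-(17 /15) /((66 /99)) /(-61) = 0.03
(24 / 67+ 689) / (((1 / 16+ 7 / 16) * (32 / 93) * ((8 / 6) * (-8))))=-375.65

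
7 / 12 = 0.58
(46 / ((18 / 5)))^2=163.27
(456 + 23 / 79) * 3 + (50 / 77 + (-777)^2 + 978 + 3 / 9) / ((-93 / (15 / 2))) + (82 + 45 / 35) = -26766775928 / 565719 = -47314.61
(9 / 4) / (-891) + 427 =427.00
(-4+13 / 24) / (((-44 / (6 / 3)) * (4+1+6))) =83 / 5808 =0.01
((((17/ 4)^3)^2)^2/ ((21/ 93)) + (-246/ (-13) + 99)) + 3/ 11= 2582766362619064337/ 16793993216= 153791080.50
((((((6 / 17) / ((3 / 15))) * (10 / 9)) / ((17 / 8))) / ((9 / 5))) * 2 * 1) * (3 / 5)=1600 / 2601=0.62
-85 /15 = -17 /3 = -5.67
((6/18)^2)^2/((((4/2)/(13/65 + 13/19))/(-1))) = -0.01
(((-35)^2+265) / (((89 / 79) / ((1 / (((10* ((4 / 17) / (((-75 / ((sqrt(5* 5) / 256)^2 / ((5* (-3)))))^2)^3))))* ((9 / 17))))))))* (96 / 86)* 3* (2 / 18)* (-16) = -15914878719550848981777551639987424854016000000 / 3827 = -4158578186451750452515692000000000000000000.00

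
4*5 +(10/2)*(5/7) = 165/7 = 23.57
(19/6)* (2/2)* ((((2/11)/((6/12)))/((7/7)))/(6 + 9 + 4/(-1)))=38/363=0.10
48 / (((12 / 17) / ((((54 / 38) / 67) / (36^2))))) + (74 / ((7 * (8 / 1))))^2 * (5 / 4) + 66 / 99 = 34138639 / 11976384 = 2.85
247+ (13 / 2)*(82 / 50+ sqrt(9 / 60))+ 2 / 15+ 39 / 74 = 13*sqrt(15) / 20+ 716839 / 2775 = 260.84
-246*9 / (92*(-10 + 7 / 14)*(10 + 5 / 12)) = 13284 / 54625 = 0.24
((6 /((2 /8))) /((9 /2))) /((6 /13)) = 11.56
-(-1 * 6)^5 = 7776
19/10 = 1.90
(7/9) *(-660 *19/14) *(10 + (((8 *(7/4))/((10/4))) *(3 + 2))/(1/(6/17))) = -706420/51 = -13851.37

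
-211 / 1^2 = -211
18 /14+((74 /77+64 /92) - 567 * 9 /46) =-382509 /3542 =-107.99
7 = 7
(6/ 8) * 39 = 117/ 4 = 29.25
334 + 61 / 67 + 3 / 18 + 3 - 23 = 126661 / 402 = 315.08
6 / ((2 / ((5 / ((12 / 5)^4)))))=0.45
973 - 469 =504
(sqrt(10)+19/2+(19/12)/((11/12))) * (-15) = -3705/22 - 15 * sqrt(10) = -215.84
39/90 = 13/30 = 0.43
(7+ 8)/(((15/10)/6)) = 60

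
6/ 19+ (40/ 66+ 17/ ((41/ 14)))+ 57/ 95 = 941741/ 128535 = 7.33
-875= -875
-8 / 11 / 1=-8 / 11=-0.73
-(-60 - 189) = 249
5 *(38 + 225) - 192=1123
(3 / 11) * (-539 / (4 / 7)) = -257.25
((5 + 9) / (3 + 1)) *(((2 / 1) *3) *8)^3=387072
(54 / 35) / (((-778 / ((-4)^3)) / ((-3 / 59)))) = -5184 / 803285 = -0.01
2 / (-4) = -1 / 2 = -0.50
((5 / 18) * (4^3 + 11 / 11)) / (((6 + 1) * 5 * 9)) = 65 / 1134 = 0.06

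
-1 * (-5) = 5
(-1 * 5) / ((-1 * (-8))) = -5 / 8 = -0.62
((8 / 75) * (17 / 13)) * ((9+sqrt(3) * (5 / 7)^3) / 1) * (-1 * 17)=-6936 / 325 -11560 * sqrt(3) / 13377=-22.84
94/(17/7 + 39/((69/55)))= 7567/2698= 2.80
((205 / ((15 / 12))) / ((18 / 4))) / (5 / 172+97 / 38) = 14.12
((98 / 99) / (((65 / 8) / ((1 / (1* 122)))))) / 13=392 / 5102955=0.00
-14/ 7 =-2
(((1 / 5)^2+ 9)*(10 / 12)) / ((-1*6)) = -113 / 90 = -1.26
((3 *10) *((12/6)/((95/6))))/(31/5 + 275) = 180/13357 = 0.01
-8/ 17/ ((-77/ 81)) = 648/ 1309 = 0.50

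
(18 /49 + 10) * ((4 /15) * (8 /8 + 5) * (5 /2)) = 2032 /49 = 41.47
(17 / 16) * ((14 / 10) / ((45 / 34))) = 2023 / 1800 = 1.12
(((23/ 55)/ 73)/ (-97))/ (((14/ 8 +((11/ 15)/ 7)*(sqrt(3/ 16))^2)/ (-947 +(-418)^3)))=188139651504/ 77189981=2437.36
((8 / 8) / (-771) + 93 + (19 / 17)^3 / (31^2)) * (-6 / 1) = -677077218350 / 1213398001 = -558.00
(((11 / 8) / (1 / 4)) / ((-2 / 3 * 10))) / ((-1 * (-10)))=-33 / 400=-0.08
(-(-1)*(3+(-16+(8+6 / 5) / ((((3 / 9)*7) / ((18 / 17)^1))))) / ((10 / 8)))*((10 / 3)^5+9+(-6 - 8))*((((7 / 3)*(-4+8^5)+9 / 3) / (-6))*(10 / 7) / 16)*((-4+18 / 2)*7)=118972071067495 / 1041012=114285014.07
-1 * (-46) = 46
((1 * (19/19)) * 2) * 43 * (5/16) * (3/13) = 645/104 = 6.20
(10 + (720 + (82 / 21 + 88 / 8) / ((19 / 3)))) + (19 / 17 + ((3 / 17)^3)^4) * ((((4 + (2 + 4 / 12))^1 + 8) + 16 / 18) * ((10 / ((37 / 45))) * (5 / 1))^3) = 15019383817990112869034825999 / 3925038036259078163089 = 3826557.52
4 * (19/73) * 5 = 380/73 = 5.21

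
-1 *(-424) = 424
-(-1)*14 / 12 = 7 / 6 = 1.17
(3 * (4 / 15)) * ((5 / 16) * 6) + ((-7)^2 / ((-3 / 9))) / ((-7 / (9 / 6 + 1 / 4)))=153 / 4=38.25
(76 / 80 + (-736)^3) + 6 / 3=-7973765061 / 20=-398688253.05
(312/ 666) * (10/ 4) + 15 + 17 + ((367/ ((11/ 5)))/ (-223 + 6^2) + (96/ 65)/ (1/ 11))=720175597/ 14841255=48.53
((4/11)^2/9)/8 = 2/1089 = 0.00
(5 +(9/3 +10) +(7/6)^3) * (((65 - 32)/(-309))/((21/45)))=-4.48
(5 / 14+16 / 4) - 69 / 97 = 4951 / 1358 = 3.65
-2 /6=-0.33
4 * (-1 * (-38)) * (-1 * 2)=-304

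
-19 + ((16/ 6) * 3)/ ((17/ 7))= -267/ 17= -15.71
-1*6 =-6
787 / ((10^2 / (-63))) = -49581 / 100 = -495.81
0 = 0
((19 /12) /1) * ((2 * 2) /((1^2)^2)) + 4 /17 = 335 /51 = 6.57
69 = 69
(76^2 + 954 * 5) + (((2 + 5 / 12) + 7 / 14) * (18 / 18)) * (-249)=39279 / 4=9819.75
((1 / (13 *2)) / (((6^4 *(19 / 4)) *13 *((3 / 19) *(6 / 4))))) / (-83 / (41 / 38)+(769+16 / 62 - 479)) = 1271 / 133620847776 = 0.00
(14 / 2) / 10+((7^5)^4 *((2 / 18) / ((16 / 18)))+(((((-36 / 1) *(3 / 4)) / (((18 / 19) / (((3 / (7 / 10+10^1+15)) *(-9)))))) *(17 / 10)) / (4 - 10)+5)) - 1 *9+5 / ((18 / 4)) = 9974033287201489.45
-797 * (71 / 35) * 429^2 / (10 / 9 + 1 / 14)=-187457905206 / 745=-251621349.27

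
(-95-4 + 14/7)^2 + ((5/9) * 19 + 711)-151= 89816/9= 9979.56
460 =460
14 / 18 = 7 / 9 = 0.78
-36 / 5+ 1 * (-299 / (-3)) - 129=-548 / 15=-36.53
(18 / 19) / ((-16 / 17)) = -153 / 152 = -1.01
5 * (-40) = -200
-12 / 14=-6 / 7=-0.86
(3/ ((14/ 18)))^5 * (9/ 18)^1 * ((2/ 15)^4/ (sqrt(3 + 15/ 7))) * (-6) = -1417176 * sqrt(7)/ 10504375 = -0.36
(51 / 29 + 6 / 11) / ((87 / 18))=4410 / 9251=0.48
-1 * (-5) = 5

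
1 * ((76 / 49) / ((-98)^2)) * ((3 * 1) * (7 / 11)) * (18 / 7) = 1026 / 1294139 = 0.00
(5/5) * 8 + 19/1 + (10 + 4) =41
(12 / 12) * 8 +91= 99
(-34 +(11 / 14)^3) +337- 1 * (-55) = 983683 / 2744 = 358.49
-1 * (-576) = 576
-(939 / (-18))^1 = 313 / 6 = 52.17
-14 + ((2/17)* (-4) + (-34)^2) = 19406/17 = 1141.53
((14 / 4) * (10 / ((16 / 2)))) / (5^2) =7 / 40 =0.18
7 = 7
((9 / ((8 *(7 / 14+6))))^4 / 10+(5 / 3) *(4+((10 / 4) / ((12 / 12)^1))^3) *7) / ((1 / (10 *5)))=251108410415 / 21934848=11447.92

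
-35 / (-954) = 35 / 954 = 0.04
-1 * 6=-6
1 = 1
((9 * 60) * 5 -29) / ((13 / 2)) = 5342 / 13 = 410.92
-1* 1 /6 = -1 /6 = -0.17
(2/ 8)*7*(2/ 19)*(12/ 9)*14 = 196/ 57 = 3.44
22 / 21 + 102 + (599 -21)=14302 / 21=681.05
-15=-15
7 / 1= 7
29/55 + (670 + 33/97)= 3579078/5335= 670.87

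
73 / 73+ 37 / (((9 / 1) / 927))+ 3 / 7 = 26687 / 7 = 3812.43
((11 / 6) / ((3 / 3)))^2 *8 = 242 / 9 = 26.89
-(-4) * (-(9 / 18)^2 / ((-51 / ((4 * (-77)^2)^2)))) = 562448656 / 51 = 11028405.02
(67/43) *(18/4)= 603/86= 7.01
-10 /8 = -5 /4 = -1.25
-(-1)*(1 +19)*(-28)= -560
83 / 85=0.98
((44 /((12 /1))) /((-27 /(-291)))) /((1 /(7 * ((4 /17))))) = 29876 /459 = 65.09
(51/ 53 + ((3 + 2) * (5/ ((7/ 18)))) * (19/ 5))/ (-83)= -90987/ 30793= -2.95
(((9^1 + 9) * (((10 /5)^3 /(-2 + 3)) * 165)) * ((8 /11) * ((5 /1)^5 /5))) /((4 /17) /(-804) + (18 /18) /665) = 383451468750 /43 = 8917476017.44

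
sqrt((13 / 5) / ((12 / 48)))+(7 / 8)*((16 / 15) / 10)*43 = 2*sqrt(65) / 5+301 / 75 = 7.24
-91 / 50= -1.82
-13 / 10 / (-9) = 13 / 90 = 0.14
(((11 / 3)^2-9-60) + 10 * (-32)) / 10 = -338 / 9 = -37.56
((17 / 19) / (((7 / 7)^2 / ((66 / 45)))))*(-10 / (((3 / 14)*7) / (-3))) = 1496 / 57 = 26.25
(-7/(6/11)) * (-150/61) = 1925/61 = 31.56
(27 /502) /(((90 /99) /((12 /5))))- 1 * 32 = -199909 /6275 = -31.86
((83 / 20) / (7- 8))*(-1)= 4.15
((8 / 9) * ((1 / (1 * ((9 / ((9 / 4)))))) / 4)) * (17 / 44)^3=4913 / 1533312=0.00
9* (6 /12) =9 /2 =4.50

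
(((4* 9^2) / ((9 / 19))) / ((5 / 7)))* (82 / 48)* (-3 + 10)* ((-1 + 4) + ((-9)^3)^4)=16170926755696146 / 5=3234185351139229.20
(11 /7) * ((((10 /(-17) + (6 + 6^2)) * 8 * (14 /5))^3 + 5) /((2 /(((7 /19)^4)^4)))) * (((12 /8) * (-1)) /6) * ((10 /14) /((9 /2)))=-3657103853654474771112527963 /1275401398371950517135077700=-2.87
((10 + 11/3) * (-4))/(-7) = 7.81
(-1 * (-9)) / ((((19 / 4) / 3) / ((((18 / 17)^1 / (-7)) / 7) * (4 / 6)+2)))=178632 / 15827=11.29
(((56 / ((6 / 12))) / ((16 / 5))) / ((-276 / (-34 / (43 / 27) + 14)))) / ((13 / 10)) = 27650 / 38571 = 0.72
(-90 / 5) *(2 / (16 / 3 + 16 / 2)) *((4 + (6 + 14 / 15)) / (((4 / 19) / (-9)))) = 63099 / 50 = 1261.98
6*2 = 12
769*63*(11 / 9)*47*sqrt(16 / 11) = 1012004*sqrt(11) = 3356437.55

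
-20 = -20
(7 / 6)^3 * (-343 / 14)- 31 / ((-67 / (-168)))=-3375925 / 28944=-116.64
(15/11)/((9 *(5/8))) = 0.24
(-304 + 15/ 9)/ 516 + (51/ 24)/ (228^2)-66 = -396907223/ 5960832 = -66.59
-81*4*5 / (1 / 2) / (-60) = 54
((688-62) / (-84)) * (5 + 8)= -4069 / 42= -96.88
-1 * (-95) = 95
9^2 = 81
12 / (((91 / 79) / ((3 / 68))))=711 / 1547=0.46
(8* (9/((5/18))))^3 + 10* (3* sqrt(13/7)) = 30* sqrt(91)/7 + 2176782336/125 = 17414299.57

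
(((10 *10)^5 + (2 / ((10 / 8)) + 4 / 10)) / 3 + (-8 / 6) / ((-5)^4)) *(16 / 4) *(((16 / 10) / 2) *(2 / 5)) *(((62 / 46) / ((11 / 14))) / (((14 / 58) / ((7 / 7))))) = 359600000071689856 / 11859375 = 30322002641.09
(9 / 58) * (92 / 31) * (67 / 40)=13869 / 17980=0.77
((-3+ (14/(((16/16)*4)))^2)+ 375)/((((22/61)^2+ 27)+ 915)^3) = 79186815392857/172334251076946993184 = 0.00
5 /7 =0.71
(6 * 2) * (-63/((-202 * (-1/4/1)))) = -1512/101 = -14.97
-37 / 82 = -0.45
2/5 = 0.40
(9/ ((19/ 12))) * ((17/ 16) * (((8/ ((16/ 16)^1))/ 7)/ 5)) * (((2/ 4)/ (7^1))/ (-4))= -459/ 18620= -0.02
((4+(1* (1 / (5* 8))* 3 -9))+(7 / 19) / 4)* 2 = -3673 / 380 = -9.67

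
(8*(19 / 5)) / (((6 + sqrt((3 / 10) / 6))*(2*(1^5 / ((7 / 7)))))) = 1824 / 719 - 152*sqrt(5) / 3595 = 2.44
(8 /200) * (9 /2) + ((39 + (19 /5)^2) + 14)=3381 /50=67.62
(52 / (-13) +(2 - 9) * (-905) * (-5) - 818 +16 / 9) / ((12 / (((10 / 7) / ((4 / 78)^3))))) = -3212640145 / 112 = -28684287.01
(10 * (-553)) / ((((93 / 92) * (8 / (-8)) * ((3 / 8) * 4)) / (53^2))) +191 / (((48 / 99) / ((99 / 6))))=91520869481 / 8928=10250993.45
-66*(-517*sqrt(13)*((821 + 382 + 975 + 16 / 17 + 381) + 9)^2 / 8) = 101490288636.90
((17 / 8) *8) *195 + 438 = 3753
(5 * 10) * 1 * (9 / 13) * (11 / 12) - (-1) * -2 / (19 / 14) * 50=-20725 / 494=-41.95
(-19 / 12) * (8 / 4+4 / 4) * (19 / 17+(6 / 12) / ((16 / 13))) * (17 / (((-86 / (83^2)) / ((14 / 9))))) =759560473 / 49536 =15333.50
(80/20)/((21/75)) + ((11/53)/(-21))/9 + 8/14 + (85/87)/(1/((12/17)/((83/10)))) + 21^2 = 1570444510/3444417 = 455.94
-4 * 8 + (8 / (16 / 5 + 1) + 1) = -611 / 21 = -29.10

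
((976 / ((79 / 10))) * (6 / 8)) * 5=36600 / 79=463.29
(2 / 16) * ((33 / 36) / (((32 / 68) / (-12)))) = -187 / 64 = -2.92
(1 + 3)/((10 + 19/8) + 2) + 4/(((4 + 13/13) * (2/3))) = 34/23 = 1.48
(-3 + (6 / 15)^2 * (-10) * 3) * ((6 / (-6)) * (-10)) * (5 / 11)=-390 / 11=-35.45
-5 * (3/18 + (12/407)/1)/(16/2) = -2395/19536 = -0.12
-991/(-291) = 991/291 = 3.41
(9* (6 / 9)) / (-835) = -6 / 835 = -0.01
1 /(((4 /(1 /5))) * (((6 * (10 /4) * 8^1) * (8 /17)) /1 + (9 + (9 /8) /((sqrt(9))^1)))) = 34 /44775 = 0.00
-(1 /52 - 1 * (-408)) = -21217 /52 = -408.02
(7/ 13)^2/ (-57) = -49/ 9633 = -0.01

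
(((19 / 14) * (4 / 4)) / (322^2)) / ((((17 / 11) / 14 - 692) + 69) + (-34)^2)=11 / 448018564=0.00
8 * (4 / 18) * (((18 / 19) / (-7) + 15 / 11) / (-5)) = -9584 / 21945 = -0.44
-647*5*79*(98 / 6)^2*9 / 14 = -43829397.50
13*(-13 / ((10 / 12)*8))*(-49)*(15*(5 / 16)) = 372645 / 64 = 5822.58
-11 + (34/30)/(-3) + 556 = 24508/45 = 544.62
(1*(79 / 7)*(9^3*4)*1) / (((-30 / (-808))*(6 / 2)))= 10340784 / 35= 295450.97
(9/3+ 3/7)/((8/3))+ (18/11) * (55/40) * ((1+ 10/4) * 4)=459/14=32.79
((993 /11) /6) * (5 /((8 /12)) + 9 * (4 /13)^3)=11289417 /96668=116.79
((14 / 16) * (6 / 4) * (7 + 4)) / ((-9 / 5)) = -385 / 48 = -8.02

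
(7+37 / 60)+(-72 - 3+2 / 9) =-12089 / 180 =-67.16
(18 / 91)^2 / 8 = 81 / 16562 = 0.00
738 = 738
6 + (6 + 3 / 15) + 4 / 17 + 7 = 1652 / 85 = 19.44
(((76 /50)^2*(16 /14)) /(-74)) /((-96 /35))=361 /27750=0.01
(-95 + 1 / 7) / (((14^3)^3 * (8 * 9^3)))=-83 / 105433321738752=-0.00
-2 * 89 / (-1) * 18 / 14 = 1602 / 7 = 228.86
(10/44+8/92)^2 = 25281/256036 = 0.10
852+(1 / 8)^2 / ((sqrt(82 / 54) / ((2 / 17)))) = 3*sqrt(123) / 22304+852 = 852.00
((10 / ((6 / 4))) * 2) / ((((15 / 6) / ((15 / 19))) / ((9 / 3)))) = 240 / 19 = 12.63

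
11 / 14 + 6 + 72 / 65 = 7183 / 910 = 7.89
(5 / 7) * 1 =5 / 7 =0.71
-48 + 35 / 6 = -253 / 6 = -42.17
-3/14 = -0.21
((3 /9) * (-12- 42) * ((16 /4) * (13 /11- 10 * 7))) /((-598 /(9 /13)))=-245268 /42757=-5.74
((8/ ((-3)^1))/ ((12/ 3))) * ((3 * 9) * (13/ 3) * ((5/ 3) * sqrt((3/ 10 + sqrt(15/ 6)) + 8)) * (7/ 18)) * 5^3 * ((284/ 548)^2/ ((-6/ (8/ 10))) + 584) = -187012232225 * sqrt(50 * sqrt(10) + 830)/ 506763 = -11600283.85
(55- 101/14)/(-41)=-669/574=-1.17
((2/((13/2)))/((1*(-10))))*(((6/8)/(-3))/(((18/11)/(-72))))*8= -176/65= -2.71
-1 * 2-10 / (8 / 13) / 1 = -73 / 4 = -18.25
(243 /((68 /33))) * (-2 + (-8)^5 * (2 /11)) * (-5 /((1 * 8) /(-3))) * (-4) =358438365 /68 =5271152.43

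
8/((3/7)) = 56/3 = 18.67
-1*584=-584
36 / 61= 0.59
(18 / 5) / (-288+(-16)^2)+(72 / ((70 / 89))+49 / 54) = 1396147 / 15120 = 92.34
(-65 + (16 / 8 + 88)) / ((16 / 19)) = 475 / 16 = 29.69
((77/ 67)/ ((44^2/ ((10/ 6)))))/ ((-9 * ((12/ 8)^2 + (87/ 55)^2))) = -9625/ 416077236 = -0.00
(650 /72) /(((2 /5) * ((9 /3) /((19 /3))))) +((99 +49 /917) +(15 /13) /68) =2752447463 /18760248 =146.72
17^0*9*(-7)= -63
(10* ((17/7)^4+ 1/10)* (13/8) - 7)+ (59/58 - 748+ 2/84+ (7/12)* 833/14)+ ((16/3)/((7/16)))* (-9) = -72990315/278516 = -262.07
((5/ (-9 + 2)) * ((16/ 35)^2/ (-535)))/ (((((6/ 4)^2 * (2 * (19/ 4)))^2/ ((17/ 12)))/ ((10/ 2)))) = 69632/ 16097609115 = 0.00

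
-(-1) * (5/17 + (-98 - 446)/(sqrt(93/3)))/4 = 5/68 - 136 * sqrt(31)/31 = -24.35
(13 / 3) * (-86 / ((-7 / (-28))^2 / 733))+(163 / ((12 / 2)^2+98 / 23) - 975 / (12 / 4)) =-12142514707 / 2778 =-4370955.62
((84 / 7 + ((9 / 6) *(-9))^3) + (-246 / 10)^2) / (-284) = 368643 / 56800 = 6.49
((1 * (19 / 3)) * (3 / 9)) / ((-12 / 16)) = -76 / 27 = -2.81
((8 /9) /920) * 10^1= 2 /207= 0.01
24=24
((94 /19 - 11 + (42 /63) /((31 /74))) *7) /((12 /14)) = -386267 /10602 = -36.43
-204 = -204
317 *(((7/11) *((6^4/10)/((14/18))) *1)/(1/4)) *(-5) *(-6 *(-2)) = -88739712/11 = -8067246.55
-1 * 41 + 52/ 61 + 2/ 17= -41511/ 1037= -40.03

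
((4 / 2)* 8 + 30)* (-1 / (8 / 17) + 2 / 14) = -2553 / 28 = -91.18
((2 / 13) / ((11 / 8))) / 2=8 / 143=0.06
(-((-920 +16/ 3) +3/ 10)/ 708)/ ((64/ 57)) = 521189/ 453120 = 1.15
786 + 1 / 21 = 16507 / 21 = 786.05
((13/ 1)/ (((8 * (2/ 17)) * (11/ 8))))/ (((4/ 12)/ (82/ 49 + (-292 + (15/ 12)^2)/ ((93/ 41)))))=-2036251347/ 534688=-3808.30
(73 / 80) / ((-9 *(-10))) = 73 / 7200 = 0.01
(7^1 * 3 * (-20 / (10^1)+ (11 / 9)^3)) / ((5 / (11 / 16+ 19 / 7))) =-16129 / 6480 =-2.49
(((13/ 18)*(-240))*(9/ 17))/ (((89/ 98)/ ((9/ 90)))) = -15288/ 1513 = -10.10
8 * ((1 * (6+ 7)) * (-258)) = -26832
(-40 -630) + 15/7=-4675/7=-667.86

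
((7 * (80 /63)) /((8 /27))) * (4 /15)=8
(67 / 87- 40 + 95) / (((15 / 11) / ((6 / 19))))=12.92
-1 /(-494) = 1 /494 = 0.00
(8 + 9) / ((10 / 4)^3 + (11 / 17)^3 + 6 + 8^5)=668168 / 1288774069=0.00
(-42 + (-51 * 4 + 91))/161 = -155/161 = -0.96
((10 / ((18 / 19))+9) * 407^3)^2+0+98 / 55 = 7743806287154267680258 / 4455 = 1738228122818017436.65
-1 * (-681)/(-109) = -681/109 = -6.25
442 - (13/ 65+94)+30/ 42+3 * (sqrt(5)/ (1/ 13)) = 39 * sqrt(5)+12198/ 35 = 435.72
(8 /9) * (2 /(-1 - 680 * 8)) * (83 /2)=-664 /48969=-0.01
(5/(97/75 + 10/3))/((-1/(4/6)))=-0.72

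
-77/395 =-0.19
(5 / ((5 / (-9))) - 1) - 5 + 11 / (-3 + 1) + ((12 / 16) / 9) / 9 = -2213 / 108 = -20.49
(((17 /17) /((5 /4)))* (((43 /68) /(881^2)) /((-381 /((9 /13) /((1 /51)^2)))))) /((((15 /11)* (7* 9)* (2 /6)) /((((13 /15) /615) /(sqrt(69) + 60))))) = -0.00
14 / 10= 7 / 5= 1.40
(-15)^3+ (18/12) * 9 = -6723/2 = -3361.50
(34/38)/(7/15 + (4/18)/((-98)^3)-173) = -360005940/69420439631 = -0.01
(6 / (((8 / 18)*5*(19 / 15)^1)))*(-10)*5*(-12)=24300 / 19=1278.95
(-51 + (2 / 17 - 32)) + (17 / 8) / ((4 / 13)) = -75.98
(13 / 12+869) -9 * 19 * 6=-1871 / 12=-155.92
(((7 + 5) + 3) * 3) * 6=270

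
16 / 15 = 1.07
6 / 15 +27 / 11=157 / 55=2.85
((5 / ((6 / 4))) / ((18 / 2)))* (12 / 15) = 8 / 27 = 0.30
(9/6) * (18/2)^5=177147/2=88573.50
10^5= 100000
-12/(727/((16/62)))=-96/22537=-0.00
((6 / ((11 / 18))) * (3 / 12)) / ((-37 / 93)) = -2511 / 407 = -6.17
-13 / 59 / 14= -13 / 826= -0.02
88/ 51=1.73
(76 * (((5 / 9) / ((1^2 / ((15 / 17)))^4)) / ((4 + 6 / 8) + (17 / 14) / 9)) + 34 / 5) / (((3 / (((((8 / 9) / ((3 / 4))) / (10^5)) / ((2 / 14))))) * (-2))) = -21661282769 / 130124412984375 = -0.00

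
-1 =-1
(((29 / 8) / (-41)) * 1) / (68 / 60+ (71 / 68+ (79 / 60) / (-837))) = -6189615 / 152325988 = -0.04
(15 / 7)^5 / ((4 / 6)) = 2278125 / 33614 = 67.77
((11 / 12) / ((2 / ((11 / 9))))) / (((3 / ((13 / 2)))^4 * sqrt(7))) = 3455881 * sqrt(7) / 1959552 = 4.67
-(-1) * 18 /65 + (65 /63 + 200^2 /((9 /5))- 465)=21758.53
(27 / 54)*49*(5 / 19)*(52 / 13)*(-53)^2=72442.63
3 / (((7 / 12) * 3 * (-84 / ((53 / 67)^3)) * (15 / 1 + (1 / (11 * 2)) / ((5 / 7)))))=-16376470 / 24419850259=-0.00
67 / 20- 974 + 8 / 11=-213383 / 220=-969.92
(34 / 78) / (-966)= -17 / 37674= -0.00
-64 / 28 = -16 / 7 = -2.29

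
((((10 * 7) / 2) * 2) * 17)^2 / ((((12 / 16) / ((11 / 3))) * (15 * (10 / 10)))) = 12461680 / 27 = 461543.70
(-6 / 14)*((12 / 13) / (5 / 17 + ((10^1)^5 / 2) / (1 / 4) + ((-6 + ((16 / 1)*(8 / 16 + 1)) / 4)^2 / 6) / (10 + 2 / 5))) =-204 / 103133485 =-0.00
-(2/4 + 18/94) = -65/94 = -0.69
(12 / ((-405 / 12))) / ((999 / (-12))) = 64 / 14985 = 0.00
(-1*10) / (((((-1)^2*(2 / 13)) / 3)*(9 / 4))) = -260 / 3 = -86.67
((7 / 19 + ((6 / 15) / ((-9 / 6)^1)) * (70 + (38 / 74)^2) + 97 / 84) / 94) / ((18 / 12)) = -20894917 / 171152380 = -0.12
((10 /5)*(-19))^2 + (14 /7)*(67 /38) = 27503 /19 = 1447.53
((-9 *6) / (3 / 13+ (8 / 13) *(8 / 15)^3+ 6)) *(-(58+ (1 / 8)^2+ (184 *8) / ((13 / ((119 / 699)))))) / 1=1365380033625 / 2068823776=659.98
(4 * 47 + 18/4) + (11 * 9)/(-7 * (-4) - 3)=9823/50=196.46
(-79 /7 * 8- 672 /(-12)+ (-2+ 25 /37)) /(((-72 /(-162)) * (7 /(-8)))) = 166014 /1813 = 91.57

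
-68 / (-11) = 68 / 11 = 6.18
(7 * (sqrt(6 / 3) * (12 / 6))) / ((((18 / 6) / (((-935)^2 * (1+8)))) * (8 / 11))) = 201945975 * sqrt(2) / 4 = 71398684.18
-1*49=-49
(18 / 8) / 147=3 / 196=0.02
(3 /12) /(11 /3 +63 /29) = 87 /2032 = 0.04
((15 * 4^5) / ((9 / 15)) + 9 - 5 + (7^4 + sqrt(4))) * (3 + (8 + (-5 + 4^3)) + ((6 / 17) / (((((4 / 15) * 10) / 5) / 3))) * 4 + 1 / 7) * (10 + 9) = 706368548 / 17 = 41551091.06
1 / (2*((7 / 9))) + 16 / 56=13 / 14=0.93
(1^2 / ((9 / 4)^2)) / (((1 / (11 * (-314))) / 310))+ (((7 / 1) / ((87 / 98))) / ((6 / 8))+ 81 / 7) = -3477400379 / 16443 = -211482.11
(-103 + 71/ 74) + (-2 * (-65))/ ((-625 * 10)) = -4720337/ 46250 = -102.06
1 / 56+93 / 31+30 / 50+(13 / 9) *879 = 1069559 / 840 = 1273.28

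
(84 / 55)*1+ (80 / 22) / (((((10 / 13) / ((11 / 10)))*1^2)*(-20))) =697 / 550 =1.27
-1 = -1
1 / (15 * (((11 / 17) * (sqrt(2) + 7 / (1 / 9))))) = 357 / 218185 - 17 * sqrt(2) / 654555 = 0.00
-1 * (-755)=755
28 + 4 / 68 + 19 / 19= 494 / 17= 29.06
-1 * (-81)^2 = -6561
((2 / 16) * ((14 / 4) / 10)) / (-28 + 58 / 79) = -553 / 344640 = -0.00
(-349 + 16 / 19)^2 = 43758225 / 361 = 121213.92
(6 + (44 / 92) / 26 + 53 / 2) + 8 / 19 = 187129 / 5681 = 32.94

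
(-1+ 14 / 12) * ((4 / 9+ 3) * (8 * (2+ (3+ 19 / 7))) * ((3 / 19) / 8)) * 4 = 372 / 133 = 2.80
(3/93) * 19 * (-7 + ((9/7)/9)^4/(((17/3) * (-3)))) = -5428680/1265327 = -4.29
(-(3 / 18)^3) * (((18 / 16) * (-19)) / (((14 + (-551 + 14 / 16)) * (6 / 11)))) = -0.00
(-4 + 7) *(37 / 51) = 37 / 17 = 2.18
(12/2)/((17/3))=18/17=1.06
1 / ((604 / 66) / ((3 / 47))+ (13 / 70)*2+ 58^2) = 3465 / 12154337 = 0.00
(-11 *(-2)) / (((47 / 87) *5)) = 1914 / 235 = 8.14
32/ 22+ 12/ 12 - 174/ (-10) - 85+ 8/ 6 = -10529/ 165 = -63.81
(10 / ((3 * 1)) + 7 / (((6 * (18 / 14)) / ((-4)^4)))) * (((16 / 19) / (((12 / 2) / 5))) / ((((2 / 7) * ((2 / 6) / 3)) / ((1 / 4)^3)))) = 111335 / 1368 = 81.39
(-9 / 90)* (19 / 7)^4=-130321 / 24010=-5.43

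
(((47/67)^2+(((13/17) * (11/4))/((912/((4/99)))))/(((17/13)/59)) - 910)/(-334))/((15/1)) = 9684769043653/53348537947680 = 0.18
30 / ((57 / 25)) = 250 / 19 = 13.16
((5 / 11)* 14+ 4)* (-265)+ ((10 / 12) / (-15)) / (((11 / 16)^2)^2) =-361918358 / 131769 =-2746.61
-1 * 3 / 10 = -3 / 10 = -0.30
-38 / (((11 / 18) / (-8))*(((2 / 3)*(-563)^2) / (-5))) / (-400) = 513 / 17433295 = 0.00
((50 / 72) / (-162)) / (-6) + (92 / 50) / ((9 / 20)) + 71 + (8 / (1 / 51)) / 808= 75.59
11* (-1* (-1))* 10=110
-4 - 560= -564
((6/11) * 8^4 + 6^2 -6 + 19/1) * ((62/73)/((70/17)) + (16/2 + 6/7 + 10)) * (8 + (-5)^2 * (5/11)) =842806.53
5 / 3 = 1.67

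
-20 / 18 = -10 / 9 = -1.11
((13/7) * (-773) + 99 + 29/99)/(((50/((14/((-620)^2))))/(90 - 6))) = -6482287/79282500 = -0.08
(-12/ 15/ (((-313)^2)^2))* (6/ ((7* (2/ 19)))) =-228/ 335927373635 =-0.00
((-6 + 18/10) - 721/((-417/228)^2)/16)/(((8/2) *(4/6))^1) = -2560719/386420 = -6.63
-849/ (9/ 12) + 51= -1081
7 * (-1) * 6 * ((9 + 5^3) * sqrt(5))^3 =-505281840 * sqrt(5) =-1129844542.04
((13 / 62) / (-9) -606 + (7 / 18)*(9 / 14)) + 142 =-517571 / 1116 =-463.77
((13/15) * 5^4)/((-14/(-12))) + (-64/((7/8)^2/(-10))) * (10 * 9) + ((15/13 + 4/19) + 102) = 917411069/12103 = 75800.30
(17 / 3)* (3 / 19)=17 / 19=0.89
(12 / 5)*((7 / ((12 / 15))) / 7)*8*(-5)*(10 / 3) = -400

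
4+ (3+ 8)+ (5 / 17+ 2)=294 / 17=17.29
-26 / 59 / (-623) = 26 / 36757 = 0.00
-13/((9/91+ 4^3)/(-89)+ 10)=-105287/75157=-1.40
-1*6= -6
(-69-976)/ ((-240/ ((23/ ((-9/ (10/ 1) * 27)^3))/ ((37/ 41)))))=-24635875/ 3185457354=-0.01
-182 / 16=-91 / 8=-11.38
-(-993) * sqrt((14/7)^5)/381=1324 * sqrt(2)/127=14.74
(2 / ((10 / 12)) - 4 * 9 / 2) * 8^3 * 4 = -159744 / 5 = -31948.80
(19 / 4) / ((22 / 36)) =171 / 22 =7.77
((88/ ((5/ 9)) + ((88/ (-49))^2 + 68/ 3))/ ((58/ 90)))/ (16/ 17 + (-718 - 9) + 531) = -84625269/ 57722441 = -1.47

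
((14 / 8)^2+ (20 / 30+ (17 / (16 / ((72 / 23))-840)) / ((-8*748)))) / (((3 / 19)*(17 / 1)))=562213021 / 404673984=1.39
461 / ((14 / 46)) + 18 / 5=53141 / 35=1518.31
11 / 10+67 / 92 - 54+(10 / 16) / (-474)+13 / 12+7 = -19226647 / 436080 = -44.09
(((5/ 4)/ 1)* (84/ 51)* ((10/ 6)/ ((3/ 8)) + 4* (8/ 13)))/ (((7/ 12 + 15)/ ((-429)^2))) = 48528480/ 289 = 167918.62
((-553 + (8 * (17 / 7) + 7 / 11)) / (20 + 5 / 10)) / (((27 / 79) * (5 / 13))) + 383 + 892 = 459110681 / 426195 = 1077.23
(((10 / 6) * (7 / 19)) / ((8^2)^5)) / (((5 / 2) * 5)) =7 / 153008209920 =0.00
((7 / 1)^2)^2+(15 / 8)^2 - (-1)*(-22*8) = 142625 / 64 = 2228.52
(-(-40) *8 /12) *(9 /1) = 240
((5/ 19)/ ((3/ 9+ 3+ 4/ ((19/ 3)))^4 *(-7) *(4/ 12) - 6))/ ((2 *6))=-555579/ 14761049960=-0.00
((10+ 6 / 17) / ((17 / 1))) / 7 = 176 / 2023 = 0.09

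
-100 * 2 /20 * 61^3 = -2269810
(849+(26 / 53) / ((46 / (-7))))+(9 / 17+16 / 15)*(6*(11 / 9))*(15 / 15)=802567526 / 932535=860.63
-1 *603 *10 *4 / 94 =-12060 / 47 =-256.60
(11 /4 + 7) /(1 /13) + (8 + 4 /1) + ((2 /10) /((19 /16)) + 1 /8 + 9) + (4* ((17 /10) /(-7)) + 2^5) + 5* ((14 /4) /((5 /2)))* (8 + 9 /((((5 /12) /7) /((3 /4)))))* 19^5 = 2104189109.27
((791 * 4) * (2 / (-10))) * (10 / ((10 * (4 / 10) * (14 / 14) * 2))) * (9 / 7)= -1017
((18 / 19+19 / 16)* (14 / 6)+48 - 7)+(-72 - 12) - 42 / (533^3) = -38.02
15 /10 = 3 /2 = 1.50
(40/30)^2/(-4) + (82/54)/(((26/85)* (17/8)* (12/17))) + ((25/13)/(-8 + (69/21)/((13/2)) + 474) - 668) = -665.13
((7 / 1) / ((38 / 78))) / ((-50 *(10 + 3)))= -21 / 950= -0.02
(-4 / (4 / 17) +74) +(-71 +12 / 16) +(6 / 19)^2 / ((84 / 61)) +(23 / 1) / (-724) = -6041785 / 457387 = -13.21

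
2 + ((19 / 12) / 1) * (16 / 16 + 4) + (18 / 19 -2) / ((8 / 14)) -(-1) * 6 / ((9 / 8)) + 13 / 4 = 633 / 38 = 16.66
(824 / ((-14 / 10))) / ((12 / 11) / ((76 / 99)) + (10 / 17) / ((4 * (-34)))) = -90491680 / 217819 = -415.44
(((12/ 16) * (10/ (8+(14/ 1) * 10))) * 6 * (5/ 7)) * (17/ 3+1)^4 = 1000000/ 2331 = 429.00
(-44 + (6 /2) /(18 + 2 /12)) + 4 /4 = -4669 /109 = -42.83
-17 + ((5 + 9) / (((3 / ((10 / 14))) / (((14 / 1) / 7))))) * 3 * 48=943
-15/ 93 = -5/ 31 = -0.16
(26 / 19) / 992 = 13 / 9424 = 0.00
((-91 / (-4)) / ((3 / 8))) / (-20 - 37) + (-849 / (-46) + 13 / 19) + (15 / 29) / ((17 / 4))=70571137 / 3877938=18.20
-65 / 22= -2.95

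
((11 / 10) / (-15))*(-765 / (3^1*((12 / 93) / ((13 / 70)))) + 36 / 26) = 975997 / 36400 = 26.81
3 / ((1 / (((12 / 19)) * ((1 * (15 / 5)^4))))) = 2916 / 19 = 153.47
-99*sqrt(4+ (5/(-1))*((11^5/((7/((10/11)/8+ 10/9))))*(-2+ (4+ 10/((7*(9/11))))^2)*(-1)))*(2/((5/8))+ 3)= -341*sqrt(30595682213614)/1470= -1283119.53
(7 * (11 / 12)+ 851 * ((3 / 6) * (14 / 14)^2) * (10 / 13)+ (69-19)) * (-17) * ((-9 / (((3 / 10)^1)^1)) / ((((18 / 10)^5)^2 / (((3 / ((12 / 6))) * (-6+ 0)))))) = -49689306640625 / 10072932714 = -4932.95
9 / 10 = 0.90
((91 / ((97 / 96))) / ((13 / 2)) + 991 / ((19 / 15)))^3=3159962632743647121 / 6260024107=504784419.15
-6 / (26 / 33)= -99 / 13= -7.62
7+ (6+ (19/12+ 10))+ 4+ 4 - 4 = 343/12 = 28.58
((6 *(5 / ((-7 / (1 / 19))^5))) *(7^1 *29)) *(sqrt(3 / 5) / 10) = -87 *sqrt(15) / 29725568495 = -0.00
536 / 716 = 134 / 179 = 0.75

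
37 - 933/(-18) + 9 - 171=-439/6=-73.17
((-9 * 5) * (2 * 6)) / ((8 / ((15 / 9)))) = -225 / 2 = -112.50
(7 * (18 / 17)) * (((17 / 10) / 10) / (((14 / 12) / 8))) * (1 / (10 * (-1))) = -0.86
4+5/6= 29/6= 4.83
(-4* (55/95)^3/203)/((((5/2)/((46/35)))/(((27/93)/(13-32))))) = 4408272/143519259275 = 0.00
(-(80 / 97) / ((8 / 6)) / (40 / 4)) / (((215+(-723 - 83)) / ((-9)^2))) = 0.01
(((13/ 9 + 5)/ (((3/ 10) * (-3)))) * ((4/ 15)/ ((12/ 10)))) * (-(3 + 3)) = 2320/ 243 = 9.55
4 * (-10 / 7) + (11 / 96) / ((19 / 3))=-24243 / 4256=-5.70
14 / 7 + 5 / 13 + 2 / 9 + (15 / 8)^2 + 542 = 4104341 / 7488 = 548.12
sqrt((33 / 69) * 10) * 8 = 8 * sqrt(2530) / 23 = 17.50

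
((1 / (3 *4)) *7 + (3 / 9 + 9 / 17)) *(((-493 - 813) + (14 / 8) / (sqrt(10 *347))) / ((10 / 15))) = -192635 / 68 + 413 *sqrt(3470) / 377536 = -2832.80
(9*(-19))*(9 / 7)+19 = -1406 / 7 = -200.86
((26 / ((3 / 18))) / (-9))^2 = 2704 / 9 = 300.44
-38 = -38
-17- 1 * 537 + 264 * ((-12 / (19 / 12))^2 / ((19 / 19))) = 14610.28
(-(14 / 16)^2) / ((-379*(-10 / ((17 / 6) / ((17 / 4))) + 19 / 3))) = -147 / 630656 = -0.00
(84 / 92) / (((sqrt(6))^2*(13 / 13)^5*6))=7 / 276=0.03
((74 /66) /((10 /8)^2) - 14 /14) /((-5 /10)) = 0.56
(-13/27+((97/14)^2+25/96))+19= 2827369/42336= 66.78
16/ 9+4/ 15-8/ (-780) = 1202/ 585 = 2.05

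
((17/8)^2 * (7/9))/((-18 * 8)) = -2023/82944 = -0.02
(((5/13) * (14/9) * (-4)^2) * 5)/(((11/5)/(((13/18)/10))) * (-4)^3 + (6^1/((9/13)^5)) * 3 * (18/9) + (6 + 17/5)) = -20412000/730864969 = -0.03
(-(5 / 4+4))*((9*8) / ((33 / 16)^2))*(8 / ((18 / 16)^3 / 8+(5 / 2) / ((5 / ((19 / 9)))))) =-3170893824 / 5502233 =-576.29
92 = 92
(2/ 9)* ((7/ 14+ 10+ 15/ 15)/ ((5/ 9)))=23/ 5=4.60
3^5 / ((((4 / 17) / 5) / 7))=144585 / 4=36146.25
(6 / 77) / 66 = 1 / 847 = 0.00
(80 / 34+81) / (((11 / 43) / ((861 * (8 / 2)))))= 209846364 / 187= 1122173.07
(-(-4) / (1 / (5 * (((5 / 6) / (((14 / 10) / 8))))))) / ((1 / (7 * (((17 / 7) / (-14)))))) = -17000 / 147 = -115.65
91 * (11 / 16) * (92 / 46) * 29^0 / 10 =1001 / 80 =12.51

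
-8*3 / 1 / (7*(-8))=3 / 7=0.43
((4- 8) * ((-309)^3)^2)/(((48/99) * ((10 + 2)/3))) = -28725316097598153/16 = -1795332256099884.56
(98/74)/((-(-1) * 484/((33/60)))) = 49/32560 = 0.00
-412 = -412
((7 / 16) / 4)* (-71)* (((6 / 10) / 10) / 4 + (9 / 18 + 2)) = -249991 / 12800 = -19.53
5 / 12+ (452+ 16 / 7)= 454.70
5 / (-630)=-1 / 126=-0.01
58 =58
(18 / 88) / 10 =9 / 440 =0.02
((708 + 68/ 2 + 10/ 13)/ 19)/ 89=9656/ 21983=0.44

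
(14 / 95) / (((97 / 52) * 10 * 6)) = 182 / 138225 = 0.00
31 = 31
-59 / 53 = -1.11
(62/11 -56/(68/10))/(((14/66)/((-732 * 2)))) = 17937.08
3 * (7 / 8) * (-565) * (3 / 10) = -7119 / 16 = -444.94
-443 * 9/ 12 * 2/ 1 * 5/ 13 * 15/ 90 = -2215/ 52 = -42.60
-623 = -623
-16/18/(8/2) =-2/9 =-0.22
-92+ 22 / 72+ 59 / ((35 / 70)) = 947 / 36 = 26.31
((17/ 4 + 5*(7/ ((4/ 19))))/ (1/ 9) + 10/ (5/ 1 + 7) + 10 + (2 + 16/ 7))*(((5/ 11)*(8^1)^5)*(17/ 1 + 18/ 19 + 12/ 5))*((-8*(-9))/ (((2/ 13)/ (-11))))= -2417680942287.88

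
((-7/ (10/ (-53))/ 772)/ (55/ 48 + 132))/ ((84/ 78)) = 2067/ 6167315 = 0.00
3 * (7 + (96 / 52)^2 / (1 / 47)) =84765 / 169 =501.57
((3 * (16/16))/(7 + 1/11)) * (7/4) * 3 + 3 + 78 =8655/104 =83.22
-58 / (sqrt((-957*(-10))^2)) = -1 / 165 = -0.01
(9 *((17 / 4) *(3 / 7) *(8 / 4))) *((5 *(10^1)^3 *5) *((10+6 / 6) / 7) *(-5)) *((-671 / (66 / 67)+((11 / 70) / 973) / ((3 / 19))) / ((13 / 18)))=2027113921800000 / 333739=6073949768.53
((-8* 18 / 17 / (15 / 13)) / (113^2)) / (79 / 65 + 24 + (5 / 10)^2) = -10816 / 479080111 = -0.00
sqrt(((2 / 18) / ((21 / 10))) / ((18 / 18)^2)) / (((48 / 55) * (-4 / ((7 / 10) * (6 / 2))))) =-11 * sqrt(210) / 1152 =-0.14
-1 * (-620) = 620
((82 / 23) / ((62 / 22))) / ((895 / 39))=35178 / 638135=0.06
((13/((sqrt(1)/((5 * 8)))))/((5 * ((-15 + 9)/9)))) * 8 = -1248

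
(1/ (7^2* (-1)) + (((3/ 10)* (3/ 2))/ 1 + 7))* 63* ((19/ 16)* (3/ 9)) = 415017/ 2240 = 185.28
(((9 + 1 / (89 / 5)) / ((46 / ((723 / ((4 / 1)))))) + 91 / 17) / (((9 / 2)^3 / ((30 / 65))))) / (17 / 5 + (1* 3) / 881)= 1930874485 / 31693676436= 0.06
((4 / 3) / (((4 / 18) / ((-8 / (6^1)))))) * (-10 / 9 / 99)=80 / 891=0.09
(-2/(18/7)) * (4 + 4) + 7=7/9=0.78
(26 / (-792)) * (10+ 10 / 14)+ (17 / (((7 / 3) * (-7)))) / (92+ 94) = -71647 / 200508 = -0.36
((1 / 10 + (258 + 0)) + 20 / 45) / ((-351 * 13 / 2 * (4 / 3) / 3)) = -0.25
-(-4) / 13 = 4 / 13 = 0.31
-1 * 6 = -6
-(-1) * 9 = 9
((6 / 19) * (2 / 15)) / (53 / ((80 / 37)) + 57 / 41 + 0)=2624 / 1614259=0.00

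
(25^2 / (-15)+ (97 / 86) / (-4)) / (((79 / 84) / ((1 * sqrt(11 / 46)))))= -303037 * sqrt(506) / 312524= -21.81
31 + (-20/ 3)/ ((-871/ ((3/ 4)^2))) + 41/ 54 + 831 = 81158443/ 94068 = 862.76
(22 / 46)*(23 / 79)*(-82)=-902 / 79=-11.42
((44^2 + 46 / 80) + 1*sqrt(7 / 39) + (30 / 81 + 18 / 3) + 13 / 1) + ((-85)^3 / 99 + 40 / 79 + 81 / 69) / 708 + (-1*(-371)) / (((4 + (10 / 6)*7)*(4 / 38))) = sqrt(273) / 39 + 43340171059417 / 19952622360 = 2172.58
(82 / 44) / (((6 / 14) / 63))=6027 / 22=273.95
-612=-612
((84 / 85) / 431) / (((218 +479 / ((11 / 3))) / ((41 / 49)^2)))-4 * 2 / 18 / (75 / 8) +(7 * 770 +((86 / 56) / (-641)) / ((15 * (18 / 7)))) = 7192541911920245459 / 1334435111460360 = 5389.95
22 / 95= 0.23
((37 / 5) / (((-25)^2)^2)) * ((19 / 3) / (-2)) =-703 / 11718750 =-0.00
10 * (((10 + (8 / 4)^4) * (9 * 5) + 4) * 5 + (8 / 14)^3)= 20134740 / 343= 58701.87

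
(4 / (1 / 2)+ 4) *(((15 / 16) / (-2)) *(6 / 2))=-16.88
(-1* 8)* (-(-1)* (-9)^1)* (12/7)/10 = 432/35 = 12.34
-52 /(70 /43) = -1118 /35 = -31.94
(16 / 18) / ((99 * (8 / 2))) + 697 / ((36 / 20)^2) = 191677 / 891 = 215.13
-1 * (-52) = 52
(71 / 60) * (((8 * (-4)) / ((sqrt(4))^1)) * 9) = -852 / 5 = -170.40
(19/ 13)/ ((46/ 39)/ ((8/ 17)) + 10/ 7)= 1596/ 4297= 0.37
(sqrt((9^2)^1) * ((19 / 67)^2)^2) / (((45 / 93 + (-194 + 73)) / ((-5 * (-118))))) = -10726069905 / 37642294028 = -0.28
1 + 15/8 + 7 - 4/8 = 75/8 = 9.38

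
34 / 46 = 17 / 23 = 0.74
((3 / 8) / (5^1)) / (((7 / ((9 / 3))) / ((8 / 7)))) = 9 / 245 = 0.04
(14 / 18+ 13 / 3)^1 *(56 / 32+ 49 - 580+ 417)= -10327 / 18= -573.72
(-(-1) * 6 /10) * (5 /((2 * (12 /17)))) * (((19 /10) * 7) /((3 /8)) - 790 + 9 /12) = -768859 /480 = -1601.79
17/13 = 1.31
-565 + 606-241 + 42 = -158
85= 85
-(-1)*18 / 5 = 18 / 5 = 3.60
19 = 19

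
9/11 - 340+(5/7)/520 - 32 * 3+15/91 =-3483605/8008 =-435.02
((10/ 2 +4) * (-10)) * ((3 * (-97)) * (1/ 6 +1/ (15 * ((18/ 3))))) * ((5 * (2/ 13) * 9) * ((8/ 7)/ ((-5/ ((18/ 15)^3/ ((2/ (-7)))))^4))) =31287049243656192/ 396728515625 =78862.62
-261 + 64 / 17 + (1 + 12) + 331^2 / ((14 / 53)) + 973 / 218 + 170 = 5379033112 / 12971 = 414696.87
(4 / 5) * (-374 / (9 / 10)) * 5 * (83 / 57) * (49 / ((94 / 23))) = -699686680 / 24111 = -29019.40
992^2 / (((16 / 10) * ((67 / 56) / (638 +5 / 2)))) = 22060254720 / 67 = 329257533.13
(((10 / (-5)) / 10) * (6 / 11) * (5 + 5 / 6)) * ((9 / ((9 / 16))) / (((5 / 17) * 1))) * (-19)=36176 / 55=657.75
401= 401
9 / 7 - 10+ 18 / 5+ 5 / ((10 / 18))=136 / 35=3.89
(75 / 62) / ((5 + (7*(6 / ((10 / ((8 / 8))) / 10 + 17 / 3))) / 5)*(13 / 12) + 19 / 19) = 22500 / 144739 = 0.16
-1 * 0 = 0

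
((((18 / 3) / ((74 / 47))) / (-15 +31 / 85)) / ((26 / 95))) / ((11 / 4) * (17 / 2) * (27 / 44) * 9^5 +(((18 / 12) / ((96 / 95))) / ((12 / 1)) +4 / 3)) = -36434400 / 32435562374891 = -0.00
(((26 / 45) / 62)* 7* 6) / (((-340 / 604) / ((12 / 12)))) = -27482 / 39525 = -0.70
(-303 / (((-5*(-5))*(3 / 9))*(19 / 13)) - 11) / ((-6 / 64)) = 545344 / 1425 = 382.70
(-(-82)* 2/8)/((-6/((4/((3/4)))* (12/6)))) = -328/9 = -36.44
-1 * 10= -10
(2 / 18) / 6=1 / 54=0.02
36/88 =9/22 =0.41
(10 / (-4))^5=-3125 / 32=-97.66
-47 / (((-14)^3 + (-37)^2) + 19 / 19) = 47 / 1374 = 0.03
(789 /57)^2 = 69169 /361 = 191.60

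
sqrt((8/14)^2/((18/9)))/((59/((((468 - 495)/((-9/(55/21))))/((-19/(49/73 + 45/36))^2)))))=17309655 * sqrt(2)/44492929432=0.00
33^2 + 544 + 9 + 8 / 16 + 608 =2250.50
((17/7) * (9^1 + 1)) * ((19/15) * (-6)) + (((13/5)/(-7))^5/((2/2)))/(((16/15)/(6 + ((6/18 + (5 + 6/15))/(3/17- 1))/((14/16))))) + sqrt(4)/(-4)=-3810090027833/20588575000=-185.06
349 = 349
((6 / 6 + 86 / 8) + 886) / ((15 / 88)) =26334 / 5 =5266.80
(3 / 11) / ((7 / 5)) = 15 / 77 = 0.19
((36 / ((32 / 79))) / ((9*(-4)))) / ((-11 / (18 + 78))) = 237 / 11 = 21.55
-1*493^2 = -243049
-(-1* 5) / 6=5 / 6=0.83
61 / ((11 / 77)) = 427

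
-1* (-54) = 54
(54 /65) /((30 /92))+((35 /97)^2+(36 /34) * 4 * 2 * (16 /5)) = 1548301049 /51984725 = 29.78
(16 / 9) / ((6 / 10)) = 80 / 27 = 2.96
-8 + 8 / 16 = -15 / 2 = -7.50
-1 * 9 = -9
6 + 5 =11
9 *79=711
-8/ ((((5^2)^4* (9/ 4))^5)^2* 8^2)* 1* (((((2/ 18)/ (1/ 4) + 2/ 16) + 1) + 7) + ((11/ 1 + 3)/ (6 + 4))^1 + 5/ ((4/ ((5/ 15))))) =-0.00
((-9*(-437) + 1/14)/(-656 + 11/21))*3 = -495567/27530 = -18.00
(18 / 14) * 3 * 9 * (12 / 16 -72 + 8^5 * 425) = 13536391545 / 28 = 483442555.18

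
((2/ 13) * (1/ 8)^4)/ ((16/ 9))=0.00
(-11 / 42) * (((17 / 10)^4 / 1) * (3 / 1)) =-6.56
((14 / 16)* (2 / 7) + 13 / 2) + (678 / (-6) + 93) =-53 / 4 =-13.25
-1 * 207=-207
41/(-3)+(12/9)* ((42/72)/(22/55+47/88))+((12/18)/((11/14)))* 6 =-315059/40689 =-7.74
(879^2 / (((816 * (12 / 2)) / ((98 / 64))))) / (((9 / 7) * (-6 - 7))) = -29446207 / 2036736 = -14.46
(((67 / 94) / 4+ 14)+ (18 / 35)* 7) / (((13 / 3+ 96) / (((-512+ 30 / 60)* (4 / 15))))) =-34191729 / 1414700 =-24.17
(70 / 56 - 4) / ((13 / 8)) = -22 / 13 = -1.69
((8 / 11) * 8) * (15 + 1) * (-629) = -644096 / 11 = -58554.18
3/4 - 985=-3937/4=-984.25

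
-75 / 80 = -15 / 16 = -0.94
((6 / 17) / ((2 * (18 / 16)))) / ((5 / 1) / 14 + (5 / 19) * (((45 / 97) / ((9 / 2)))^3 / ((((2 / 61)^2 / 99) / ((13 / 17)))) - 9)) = 1942168144 / 226516384695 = 0.01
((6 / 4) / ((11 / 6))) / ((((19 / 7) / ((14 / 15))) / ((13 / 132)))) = 637 / 22990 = 0.03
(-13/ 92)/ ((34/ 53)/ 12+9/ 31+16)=-0.01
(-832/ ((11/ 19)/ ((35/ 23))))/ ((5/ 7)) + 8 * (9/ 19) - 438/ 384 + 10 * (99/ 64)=-936330029/ 307648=-3043.51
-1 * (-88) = 88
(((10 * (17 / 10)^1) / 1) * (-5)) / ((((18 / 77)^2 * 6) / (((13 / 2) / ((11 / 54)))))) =-595595 / 72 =-8272.15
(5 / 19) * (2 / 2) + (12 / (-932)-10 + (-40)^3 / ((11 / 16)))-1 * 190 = -4542975212 / 48697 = -93290.66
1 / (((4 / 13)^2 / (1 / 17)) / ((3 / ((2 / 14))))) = 3549 / 272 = 13.05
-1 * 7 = -7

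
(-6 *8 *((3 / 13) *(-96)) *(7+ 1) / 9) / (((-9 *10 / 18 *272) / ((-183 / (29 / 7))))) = 983808 / 32045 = 30.70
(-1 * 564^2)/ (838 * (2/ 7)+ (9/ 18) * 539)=-1484448/ 2375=-625.03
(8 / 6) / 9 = 4 / 27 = 0.15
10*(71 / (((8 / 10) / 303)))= 537825 / 2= 268912.50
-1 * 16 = -16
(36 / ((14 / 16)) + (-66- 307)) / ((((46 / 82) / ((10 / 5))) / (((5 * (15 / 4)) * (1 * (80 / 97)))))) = -12423000 / 679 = -18296.02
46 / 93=0.49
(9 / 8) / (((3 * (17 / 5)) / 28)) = 105 / 34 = 3.09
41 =41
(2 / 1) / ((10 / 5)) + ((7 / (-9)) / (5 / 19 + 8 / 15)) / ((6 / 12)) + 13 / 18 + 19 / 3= 24935 / 4086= 6.10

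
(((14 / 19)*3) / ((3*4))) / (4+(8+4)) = 7 / 608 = 0.01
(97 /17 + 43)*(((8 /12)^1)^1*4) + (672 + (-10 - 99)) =11779 /17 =692.88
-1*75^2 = -5625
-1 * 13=-13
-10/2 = -5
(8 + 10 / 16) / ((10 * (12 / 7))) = 161 / 320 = 0.50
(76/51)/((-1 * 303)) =-76/15453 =-0.00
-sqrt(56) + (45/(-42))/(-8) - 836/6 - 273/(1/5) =-505411/336 - 2 * sqrt(14) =-1511.68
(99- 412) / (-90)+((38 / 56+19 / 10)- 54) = -60409 / 1260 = -47.94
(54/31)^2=2916/961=3.03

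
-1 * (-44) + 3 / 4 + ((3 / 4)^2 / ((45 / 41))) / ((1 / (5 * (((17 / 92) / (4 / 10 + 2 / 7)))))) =1605323 / 35328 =45.44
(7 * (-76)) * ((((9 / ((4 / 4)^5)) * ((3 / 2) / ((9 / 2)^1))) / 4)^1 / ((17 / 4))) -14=-1834 / 17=-107.88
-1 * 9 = -9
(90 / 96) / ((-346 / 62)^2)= 14415 / 478864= 0.03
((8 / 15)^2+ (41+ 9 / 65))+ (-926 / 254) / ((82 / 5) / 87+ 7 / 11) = 54254548703 / 1466211825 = 37.00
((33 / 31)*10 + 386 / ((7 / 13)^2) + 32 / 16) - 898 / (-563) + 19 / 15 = 1346.81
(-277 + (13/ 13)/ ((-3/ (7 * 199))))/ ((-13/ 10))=22240/ 39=570.26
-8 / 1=-8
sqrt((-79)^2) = 79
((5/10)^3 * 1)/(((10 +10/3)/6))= 9/160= 0.06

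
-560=-560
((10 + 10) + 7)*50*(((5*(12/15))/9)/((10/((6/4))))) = 90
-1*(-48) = 48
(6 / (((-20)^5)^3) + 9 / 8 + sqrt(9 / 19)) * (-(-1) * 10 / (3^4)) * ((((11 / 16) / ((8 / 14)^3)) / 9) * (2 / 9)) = 18865 * sqrt(19) / 10637568 + 23181311999999999996227 / 1834588569600000000000000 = 0.02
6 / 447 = 2 / 149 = 0.01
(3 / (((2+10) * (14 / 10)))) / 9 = 5 / 252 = 0.02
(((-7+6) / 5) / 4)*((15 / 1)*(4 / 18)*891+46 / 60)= -89123 / 600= -148.54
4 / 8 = 1 / 2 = 0.50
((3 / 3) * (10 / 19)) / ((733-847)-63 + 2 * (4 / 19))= -2 / 671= -0.00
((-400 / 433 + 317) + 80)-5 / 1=169336 / 433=391.08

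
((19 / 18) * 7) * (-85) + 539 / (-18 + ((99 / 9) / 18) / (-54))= -29620997 / 45018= -657.98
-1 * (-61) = 61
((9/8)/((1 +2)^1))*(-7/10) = -21/80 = -0.26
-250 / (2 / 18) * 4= -9000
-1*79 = -79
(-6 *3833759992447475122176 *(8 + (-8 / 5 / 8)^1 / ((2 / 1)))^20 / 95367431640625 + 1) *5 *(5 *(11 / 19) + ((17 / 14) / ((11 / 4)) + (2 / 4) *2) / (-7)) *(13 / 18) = -351991595123121441813363505417880574438676567078983064210904 / 167654434335418045520782470703125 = -2099506622168483978465316000.00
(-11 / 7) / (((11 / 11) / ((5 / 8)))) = -55 / 56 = -0.98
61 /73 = 0.84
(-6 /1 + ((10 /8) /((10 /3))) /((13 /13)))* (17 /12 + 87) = -15915 /32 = -497.34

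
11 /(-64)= -11 /64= -0.17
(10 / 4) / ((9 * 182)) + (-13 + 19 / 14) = -38137 / 3276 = -11.64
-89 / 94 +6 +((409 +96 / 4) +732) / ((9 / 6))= 220445 / 282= 781.72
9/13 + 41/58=1055/754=1.40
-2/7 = -0.29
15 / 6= 5 / 2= 2.50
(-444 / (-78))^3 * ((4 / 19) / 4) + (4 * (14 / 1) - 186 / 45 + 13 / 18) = 234039779 / 3756870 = 62.30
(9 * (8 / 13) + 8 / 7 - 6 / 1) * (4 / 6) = 124 / 273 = 0.45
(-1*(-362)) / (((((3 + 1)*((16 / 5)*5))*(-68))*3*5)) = -0.01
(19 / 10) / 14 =19 / 140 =0.14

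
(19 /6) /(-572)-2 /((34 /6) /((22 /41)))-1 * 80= -80.19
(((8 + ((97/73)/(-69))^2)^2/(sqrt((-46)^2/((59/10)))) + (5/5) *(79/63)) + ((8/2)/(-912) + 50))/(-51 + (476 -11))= 41201026951690321 *sqrt(590)/122587440138061620840 + 245383/1982232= 0.13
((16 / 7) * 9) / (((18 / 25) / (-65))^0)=20.57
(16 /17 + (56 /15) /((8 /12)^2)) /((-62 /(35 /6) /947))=-2631713 /3162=-832.29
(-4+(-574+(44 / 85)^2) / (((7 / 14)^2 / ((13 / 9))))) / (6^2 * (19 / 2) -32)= -35968538 / 3359625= -10.71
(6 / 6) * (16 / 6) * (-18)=-48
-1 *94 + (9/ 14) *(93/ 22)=-28115/ 308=-91.28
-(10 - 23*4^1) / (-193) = -82 / 193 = -0.42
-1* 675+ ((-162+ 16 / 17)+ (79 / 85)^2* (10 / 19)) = -22941513 / 27455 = -835.60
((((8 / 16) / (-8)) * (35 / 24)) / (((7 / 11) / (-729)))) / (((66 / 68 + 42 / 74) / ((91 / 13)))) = 1307691 / 2752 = 475.18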